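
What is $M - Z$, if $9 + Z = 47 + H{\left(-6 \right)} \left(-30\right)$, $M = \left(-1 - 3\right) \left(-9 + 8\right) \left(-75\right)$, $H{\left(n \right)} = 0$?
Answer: $-338$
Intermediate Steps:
$M = -300$ ($M = \left(-4\right) \left(-1\right) \left(-75\right) = 4 \left(-75\right) = -300$)
$Z = 38$ ($Z = -9 + \left(47 + 0 \left(-30\right)\right) = -9 + \left(47 + 0\right) = -9 + 47 = 38$)
$M - Z = -300 - 38 = -338$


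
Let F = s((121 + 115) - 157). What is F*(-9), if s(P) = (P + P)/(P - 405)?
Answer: 711/163 ≈ 4.3620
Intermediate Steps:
s(P) = 2*P/(-405 + P) (s(P) = (2*P)/(-405 + P) = 2*P/(-405 + P))
F = -79/163 (F = 2*((121 + 115) - 157)/(-405 + ((121 + 115) - 157)) = 2*(236 - 157)/(-405 + (236 - 157)) = 2*79/(-405 + 79) = 2*79/(-326) = 2*79*(-1/326) = -79/163 ≈ -0.48466)
F*(-9) = -79/163*(-9) = 711/163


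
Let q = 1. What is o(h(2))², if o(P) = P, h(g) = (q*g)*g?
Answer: 16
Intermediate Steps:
h(g) = g² (h(g) = (1*g)*g = g*g = g²)
o(h(2))² = (2²)² = 4² = 16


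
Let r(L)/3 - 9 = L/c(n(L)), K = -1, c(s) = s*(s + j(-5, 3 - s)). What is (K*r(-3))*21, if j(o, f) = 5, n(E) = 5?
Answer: -28161/50 ≈ -563.22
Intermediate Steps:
c(s) = s*(5 + s) (c(s) = s*(s + 5) = s*(5 + s))
r(L) = 27 + 3*L/50 (r(L) = 27 + 3*(L/((5*(5 + 5)))) = 27 + 3*(L/((5*10))) = 27 + 3*(L/50) = 27 + 3*L/50)
(K*r(-3))*21 = -(27 + (3/50)*(-3))*21 = -(27 - 9/50)*21 = -1*1341/50*21 = -1341/50*21 = -28161/50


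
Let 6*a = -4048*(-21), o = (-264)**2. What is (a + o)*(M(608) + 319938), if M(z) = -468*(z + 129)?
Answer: -2094754992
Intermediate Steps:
o = 69696
a = 14168 (a = (-4048*(-21))/6 = (1/6)*85008 = 14168)
M(z) = -60372 - 468*z (M(z) = -468*(129 + z) = -60372 - 468*z)
(a + o)*(M(608) + 319938) = (14168 + 69696)*((-60372 - 468*608) + 319938) = 83864*((-60372 - 284544) + 319938) = 83864*(-344916 + 319938) = 83864*(-24978) = -2094754992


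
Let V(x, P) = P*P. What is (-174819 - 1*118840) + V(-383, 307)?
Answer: -199410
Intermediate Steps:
V(x, P) = P**2
(-174819 - 1*118840) + V(-383, 307) = (-174819 - 1*118840) + 307**2 = (-174819 - 118840) + 94249 = -293659 + 94249 = -199410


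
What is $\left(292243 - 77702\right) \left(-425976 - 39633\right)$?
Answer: $-99892220469$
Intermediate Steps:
$\left(292243 - 77702\right) \left(-425976 - 39633\right) = 214541 \left(-425976 - 39633\right) = 214541 \left(-465609\right) = -99892220469$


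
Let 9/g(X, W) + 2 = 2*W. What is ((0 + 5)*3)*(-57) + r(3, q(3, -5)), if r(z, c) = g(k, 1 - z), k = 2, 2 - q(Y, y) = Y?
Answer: -1713/2 ≈ -856.50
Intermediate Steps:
q(Y, y) = 2 - Y
g(X, W) = 9/(-2 + 2*W)
r(z, c) = -9/(2*z) (r(z, c) = 9/(2*(-1 + (1 - z))) = 9/(2*((-z))) = 9*(-1/z)/2 = -9/(2*z))
((0 + 5)*3)*(-57) + r(3, q(3, -5)) = ((0 + 5)*3)*(-57) - 9/2/3 = (5*3)*(-57) - 9/2*⅓ = 15*(-57) - 3/2 = -855 - 3/2 = -1713/2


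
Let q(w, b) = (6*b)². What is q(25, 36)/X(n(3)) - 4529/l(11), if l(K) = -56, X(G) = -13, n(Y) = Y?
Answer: -364837/104 ≈ -3508.0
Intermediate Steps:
q(w, b) = 36*b²
q(25, 36)/X(n(3)) - 4529/l(11) = (36*36²)/(-13) - 4529/(-56) = (36*1296)*(-1/13) - 4529*(-1/56) = 46656*(-1/13) + 647/8 = -46656/13 + 647/8 = -364837/104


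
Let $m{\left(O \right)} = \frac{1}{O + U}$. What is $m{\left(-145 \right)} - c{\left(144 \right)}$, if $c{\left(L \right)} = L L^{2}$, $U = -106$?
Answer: $- \frac{749481985}{251} \approx -2.986 \cdot 10^{6}$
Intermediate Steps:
$c{\left(L \right)} = L^{3}$
$m{\left(O \right)} = \frac{1}{-106 + O}$ ($m{\left(O \right)} = \frac{1}{O - 106} = \frac{1}{-106 + O}$)
$m{\left(-145 \right)} - c{\left(144 \right)} = \frac{1}{-106 - 145} - 144^{3} = \frac{1}{-251} - 2985984 = - \frac{1}{251} - 2985984 = - \frac{749481985}{251}$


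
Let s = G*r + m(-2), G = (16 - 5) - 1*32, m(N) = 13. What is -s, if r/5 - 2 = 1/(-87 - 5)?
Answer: 18019/92 ≈ 195.86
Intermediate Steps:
G = -21 (G = 11 - 32 = -21)
r = 915/92 (r = 10 + 5/(-87 - 5) = 10 + 5/(-92) = 10 + 5*(-1/92) = 10 - 5/92 = 915/92 ≈ 9.9456)
s = -18019/92 (s = -21*915/92 + 13 = -19215/92 + 13 = -18019/92 ≈ -195.86)
-s = -1*(-18019/92) = 18019/92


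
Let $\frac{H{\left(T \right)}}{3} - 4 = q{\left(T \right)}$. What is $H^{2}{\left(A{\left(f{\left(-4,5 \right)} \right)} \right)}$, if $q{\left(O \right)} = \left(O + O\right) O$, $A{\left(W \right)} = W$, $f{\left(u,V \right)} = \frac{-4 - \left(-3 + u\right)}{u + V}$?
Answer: $4356$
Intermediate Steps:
$f{\left(u,V \right)} = \frac{-1 - u}{V + u}$
$q{\left(O \right)} = 2 O^{2}$ ($q{\left(O \right)} = 2 O O = 2 O^{2}$)
$H{\left(T \right)} = 12 + 6 T^{2}$ ($H{\left(T \right)} = 12 + 3 \cdot 2 T^{2} = 12 + 6 T^{2}$)
$H^{2}{\left(A{\left(f{\left(-4,5 \right)} \right)} \right)} = \left(12 + 6 \left(\frac{-1 - -4}{5 - 4}\right)^{2}\right)^{2} = \left(12 + 6 \left(\frac{-1 + 4}{1}\right)^{2}\right)^{2} = \left(12 + 6 \left(1 \cdot 3\right)^{2}\right)^{2} = \left(12 + 6 \cdot 3^{2}\right)^{2} = \left(12 + 6 \cdot 9\right)^{2} = \left(12 + 54\right)^{2} = 66^{2} = 4356$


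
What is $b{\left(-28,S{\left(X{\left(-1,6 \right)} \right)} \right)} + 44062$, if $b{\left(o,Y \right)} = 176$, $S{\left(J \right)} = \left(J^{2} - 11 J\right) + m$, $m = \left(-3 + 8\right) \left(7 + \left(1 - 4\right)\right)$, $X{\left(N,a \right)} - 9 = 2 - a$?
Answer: $44238$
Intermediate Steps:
$X{\left(N,a \right)} = 11 - a$ ($X{\left(N,a \right)} = 9 - \left(-2 + a\right) = 11 - a$)
$m = 20$ ($m = 5 \left(7 - 3\right) = 5 \cdot 4 = 20$)
$S{\left(J \right)} = 20 + J^{2} - 11 J$ ($S{\left(J \right)} = \left(J^{2} - 11 J\right) + 20 = 20 + J^{2} - 11 J$)
$b{\left(-28,S{\left(X{\left(-1,6 \right)} \right)} \right)} + 44062 = 176 + 44062 = 44238$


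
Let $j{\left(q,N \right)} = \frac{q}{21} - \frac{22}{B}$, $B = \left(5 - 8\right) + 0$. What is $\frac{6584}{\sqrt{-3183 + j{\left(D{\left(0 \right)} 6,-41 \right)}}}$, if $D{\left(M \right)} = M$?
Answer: $- \frac{6584 i \sqrt{28581}}{9527} \approx - 116.83 i$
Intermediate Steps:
$B = -3$ ($B = -3 + 0 = -3$)
$j{\left(q,N \right)} = \frac{22}{3} + \frac{q}{21}$ ($j{\left(q,N \right)} = \frac{q}{21} - \frac{22}{-3} = q \frac{1}{21} - - \frac{22}{3} = \frac{q}{21} + \frac{22}{3} = \frac{22}{3} + \frac{q}{21}$)
$\frac{6584}{\sqrt{-3183 + j{\left(D{\left(0 \right)} 6,-41 \right)}}} = \frac{6584}{\sqrt{-3183 + \left(\frac{22}{3} + \frac{0 \cdot 6}{21}\right)}} = \frac{6584}{\sqrt{-3183 + \left(\frac{22}{3} + \frac{1}{21} \cdot 0\right)}} = \frac{6584}{\sqrt{-3183 + \left(\frac{22}{3} + 0\right)}} = \frac{6584}{\sqrt{-3183 + \frac{22}{3}}} = \frac{6584}{\sqrt{- \frac{9527}{3}}} = \frac{6584}{\frac{1}{3} i \sqrt{28581}} = 6584 \left(- \frac{i \sqrt{28581}}{9527}\right) = - \frac{6584 i \sqrt{28581}}{9527}$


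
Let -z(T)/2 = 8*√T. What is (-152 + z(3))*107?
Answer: -16264 - 1712*√3 ≈ -19229.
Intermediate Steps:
z(T) = -16*√T
(-152 + z(3))*107 = (-152 - 16*√3)*107 = -16264 - 1712*√3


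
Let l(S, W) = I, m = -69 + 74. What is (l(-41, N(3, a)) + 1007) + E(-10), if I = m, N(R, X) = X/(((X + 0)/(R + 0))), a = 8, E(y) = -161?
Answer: 851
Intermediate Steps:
m = 5
N(R, X) = R (N(R, X) = X/((X/R)) = X*(R/X) = R)
I = 5
l(S, W) = 5
(l(-41, N(3, a)) + 1007) + E(-10) = (5 + 1007) - 161 = 1012 - 161 = 851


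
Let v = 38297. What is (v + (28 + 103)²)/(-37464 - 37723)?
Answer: -55458/75187 ≈ -0.73760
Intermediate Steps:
(v + (28 + 103)²)/(-37464 - 37723) = (38297 + (28 + 103)²)/(-37464 - 37723) = (38297 + 131²)/(-75187) = (38297 + 17161)*(-1/75187) = 55458*(-1/75187) = -55458/75187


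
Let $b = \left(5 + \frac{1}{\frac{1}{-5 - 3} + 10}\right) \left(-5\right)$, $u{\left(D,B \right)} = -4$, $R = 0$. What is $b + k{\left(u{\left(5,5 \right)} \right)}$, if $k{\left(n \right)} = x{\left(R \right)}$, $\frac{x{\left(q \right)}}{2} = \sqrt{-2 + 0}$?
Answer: $- \frac{2015}{79} + 2 i \sqrt{2} \approx -25.506 + 2.8284 i$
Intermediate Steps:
$x{\left(q \right)} = 2 i \sqrt{2}$ ($x{\left(q \right)} = 2 \sqrt{-2 + 0} = 2 \sqrt{-2} = 2 i \sqrt{2}$)
$k{\left(n \right)} = 2 i \sqrt{2}$
$b = - \frac{2015}{79}$ ($b = \left(5 + \frac{1}{\frac{1}{-8} + 10}\right) \left(-5\right) = \left(5 + \frac{1}{- \frac{1}{8} + 10}\right) \left(-5\right) = \left(5 + \frac{1}{\frac{79}{8}}\right) \left(-5\right) = \left(5 + \frac{8}{79}\right) \left(-5\right) = \frac{403}{79} \left(-5\right) = - \frac{2015}{79} \approx -25.506$)
$b + k{\left(u{\left(5,5 \right)} \right)} = - \frac{2015}{79} + 2 i \sqrt{2}$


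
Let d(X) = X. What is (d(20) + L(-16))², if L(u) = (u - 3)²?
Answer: 145161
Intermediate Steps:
L(u) = (-3 + u)²
(d(20) + L(-16))² = (20 + (-3 - 16)²)² = (20 + (-19)²)² = (20 + 361)² = 381² = 145161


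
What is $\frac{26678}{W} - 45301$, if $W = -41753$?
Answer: $- \frac{1891479331}{41753} \approx -45302.0$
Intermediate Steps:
$\frac{26678}{W} - 45301 = \frac{26678}{-41753} - 45301 = 26678 \left(- \frac{1}{41753}\right) - 45301 = - \frac{26678}{41753} - 45301 = - \frac{1891479331}{41753}$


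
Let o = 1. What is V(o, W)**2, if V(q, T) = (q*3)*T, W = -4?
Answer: 144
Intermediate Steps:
V(q, T) = 3*T*q (V(q, T) = (3*q)*T = 3*T*q)
V(o, W)**2 = (3*(-4)*1)**2 = (-12)**2 = 144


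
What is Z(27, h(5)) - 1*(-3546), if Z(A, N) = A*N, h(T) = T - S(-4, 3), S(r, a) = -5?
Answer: 3816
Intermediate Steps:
h(T) = 5 + T (h(T) = T - 1*(-5) = T + 5 = 5 + T)
Z(27, h(5)) - 1*(-3546) = 27*(5 + 5) - 1*(-3546) = 27*10 + 3546 = 270 + 3546 = 3816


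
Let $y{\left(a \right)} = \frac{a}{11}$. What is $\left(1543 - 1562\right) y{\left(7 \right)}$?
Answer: $- \frac{133}{11} \approx -12.091$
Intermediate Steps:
$y{\left(a \right)} = \frac{a}{11}$ ($y{\left(a \right)} = a \frac{1}{11} = \frac{a}{11}$)
$\left(1543 - 1562\right) y{\left(7 \right)} = \left(1543 - 1562\right) \frac{1}{11} \cdot 7 = \left(-19\right) \frac{7}{11} = - \frac{133}{11}$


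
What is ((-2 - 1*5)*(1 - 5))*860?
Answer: 24080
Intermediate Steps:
((-2 - 1*5)*(1 - 5))*860 = ((-2 - 5)*(-4))*860 = -7*(-4)*860 = 28*860 = 24080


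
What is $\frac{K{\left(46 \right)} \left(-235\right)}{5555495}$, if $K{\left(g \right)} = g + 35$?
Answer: $- \frac{3807}{1111099} \approx -0.0034263$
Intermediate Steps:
$K{\left(g \right)} = 35 + g$
$\frac{K{\left(46 \right)} \left(-235\right)}{5555495} = \frac{\left(35 + 46\right) \left(-235\right)}{5555495} = 81 \left(-235\right) \frac{1}{5555495} = \left(-19035\right) \frac{1}{5555495} = - \frac{3807}{1111099}$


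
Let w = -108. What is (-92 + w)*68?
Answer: -13600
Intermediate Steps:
(-92 + w)*68 = (-92 - 108)*68 = -200*68 = -13600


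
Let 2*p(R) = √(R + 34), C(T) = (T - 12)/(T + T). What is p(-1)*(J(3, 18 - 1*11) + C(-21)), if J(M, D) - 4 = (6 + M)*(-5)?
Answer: -563*√33/28 ≈ -115.51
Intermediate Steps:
C(T) = (-12 + T)/(2*T) (C(T) = (-12 + T)/((2*T)) = (-12 + T)*(1/(2*T)) = (-12 + T)/(2*T))
J(M, D) = -26 - 5*M (J(M, D) = 4 + (6 + M)*(-5) = 4 + (-30 - 5*M) = -26 - 5*M)
p(R) = √(34 + R)/2 (p(R) = √(R + 34)/2 = √(34 + R)/2)
p(-1)*(J(3, 18 - 1*11) + C(-21)) = (√(34 - 1)/2)*((-26 - 5*3) + (½)*(-12 - 21)/(-21)) = (√33/2)*((-26 - 15) + (½)*(-1/21)*(-33)) = (√33/2)*(-41 + 11/14) = (√33/2)*(-563/14) = -563*√33/28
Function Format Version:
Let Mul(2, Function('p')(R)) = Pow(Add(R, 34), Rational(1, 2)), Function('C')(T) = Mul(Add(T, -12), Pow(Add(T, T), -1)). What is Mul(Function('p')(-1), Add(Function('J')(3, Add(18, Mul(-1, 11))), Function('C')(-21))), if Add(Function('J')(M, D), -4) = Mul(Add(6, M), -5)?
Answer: Mul(Rational(-563, 28), Pow(33, Rational(1, 2))) ≈ -115.51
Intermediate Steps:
Function('C')(T) = Mul(Rational(1, 2), Pow(T, -1), Add(-12, T)) (Function('C')(T) = Mul(Add(-12, T), Pow(Mul(2, T), -1)) = Mul(Add(-12, T), Mul(Rational(1, 2), Pow(T, -1))) = Mul(Rational(1, 2), Pow(T, -1), Add(-12, T)))
Function('J')(M, D) = Add(-26, Mul(-5, M)) (Function('J')(M, D) = Add(4, Mul(Add(6, M), -5)) = Add(4, Add(-30, Mul(-5, M))) = Add(-26, Mul(-5, M)))
Function('p')(R) = Mul(Rational(1, 2), Pow(Add(34, R), Rational(1, 2))) (Function('p')(R) = Mul(Rational(1, 2), Pow(Add(R, 34), Rational(1, 2))) = Mul(Rational(1, 2), Pow(Add(34, R), Rational(1, 2))))
Mul(Function('p')(-1), Add(Function('J')(3, Add(18, Mul(-1, 11))), Function('C')(-21))) = Mul(Mul(Rational(1, 2), Pow(Add(34, -1), Rational(1, 2))), Add(Add(-26, Mul(-5, 3)), Mul(Rational(1, 2), Pow(-21, -1), Add(-12, -21)))) = Mul(Mul(Rational(1, 2), Pow(33, Rational(1, 2))), Add(Add(-26, -15), Mul(Rational(1, 2), Rational(-1, 21), -33))) = Mul(Mul(Rational(1, 2), Pow(33, Rational(1, 2))), Add(-41, Rational(11, 14))) = Mul(Mul(Rational(1, 2), Pow(33, Rational(1, 2))), Rational(-563, 14)) = Mul(Rational(-563, 28), Pow(33, Rational(1, 2)))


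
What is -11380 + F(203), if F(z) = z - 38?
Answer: -11215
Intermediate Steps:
F(z) = -38 + z
-11380 + F(203) = -11380 + (-38 + 203) = -11380 + 165 = -11215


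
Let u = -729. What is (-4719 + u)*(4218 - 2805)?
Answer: -7698024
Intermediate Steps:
(-4719 + u)*(4218 - 2805) = (-4719 - 729)*(4218 - 2805) = -5448*1413 = -7698024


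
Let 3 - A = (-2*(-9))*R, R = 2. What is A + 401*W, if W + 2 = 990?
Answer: 396155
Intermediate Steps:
W = 988 (W = -2 + 990 = 988)
A = -33 (A = 3 - (-2*(-9))*2 = 3 - 18*2 = 3 - 1*36 = 3 - 36 = -33)
A + 401*W = -33 + 401*988 = -33 + 396188 = 396155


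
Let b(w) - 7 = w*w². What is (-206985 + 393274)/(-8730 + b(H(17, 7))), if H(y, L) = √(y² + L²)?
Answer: -124999919/2882789 - 4843514*√2/221753 ≈ -74.250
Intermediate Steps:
H(y, L) = √(L² + y²)
b(w) = 7 + w³ (b(w) = 7 + w*w² = 7 + w³)
(-206985 + 393274)/(-8730 + b(H(17, 7))) = (-206985 + 393274)/(-8730 + (7 + (√(7² + 17²))³)) = 186289/(-8730 + (7 + (√(49 + 289))³)) = 186289/(-8730 + (7 + (√338)³)) = 186289/(-8730 + (7 + (13*√2)³)) = 186289/(-8730 + (7 + 4394*√2)) = 186289/(-8723 + 4394*√2)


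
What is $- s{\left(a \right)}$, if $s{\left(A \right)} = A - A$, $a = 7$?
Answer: $0$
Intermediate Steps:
$s{\left(A \right)} = 0$
$- s{\left(a \right)} = \left(-1\right) 0 = 0$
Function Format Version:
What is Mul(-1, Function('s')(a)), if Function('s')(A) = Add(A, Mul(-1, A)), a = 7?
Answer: 0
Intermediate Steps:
Function('s')(A) = 0
Mul(-1, Function('s')(a)) = Mul(-1, 0) = 0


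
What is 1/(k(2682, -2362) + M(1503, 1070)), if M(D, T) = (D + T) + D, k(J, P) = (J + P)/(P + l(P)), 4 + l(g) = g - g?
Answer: 1183/4821748 ≈ 0.00024535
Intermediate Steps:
l(g) = -4 (l(g) = -4 + (g - g) = -4 + 0 = -4)
k(J, P) = (J + P)/(-4 + P) (k(J, P) = (J + P)/(P - 4) = (J + P)/(-4 + P))
M(D, T) = T + 2*D
1/(k(2682, -2362) + M(1503, 1070)) = 1/((2682 - 2362)/(-4 - 2362) + (1070 + 2*1503)) = 1/(320/(-2366) + (1070 + 3006)) = 1/(-1/2366*320 + 4076) = 1/(-160/1183 + 4076) = 1/(4821748/1183) = 1183/4821748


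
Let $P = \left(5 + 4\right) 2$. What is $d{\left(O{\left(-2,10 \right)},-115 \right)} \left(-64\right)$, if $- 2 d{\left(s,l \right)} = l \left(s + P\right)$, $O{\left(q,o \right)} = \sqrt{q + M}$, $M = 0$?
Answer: $-66240 - 3680 i \sqrt{2} \approx -66240.0 - 5204.3 i$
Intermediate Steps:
$P = 18$ ($P = 9 \cdot 2 = 18$)
$O{\left(q,o \right)} = \sqrt{q}$ ($O{\left(q,o \right)} = \sqrt{q + 0} = \sqrt{q}$)
$d{\left(s,l \right)} = - \frac{l \left(18 + s\right)}{2}$ ($d{\left(s,l \right)} = - \frac{l \left(s + 18\right)}{2} = - \frac{l \left(18 + s\right)}{2}$)
$d{\left(O{\left(-2,10 \right)},-115 \right)} \left(-64\right) = \left(- \frac{1}{2}\right) \left(-115\right) \left(18 + \sqrt{-2}\right) \left(-64\right) = \left(- \frac{1}{2}\right) \left(-115\right) \left(18 + i \sqrt{2}\right) \left(-64\right) = \left(1035 + \frac{115 i \sqrt{2}}{2}\right) \left(-64\right) = -66240 - 3680 i \sqrt{2}$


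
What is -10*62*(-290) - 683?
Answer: 179117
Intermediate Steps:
-10*62*(-290) - 683 = -620*(-290) - 683 = 179800 - 683 = 179117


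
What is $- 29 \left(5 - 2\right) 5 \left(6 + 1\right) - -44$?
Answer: $-3001$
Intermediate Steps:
$- 29 \left(5 - 2\right) 5 \left(6 + 1\right) - -44 = - 29 \cdot 3 \cdot 5 \cdot 7 + 44 = - 29 \cdot 15 \cdot 7 + 44 = \left(-29\right) 105 + 44 = -3045 + 44 = -3001$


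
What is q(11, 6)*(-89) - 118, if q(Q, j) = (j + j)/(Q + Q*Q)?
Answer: -1387/11 ≈ -126.09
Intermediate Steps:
q(Q, j) = 2*j/(Q + Q²) (q(Q, j) = (2*j)/(Q + Q²) = 2*j/(Q + Q²))
q(11, 6)*(-89) - 118 = (2*6/(11*(1 + 11)))*(-89) - 118 = (2*6*(1/11)/12)*(-89) - 118 = (2*6*(1/11)*(1/12))*(-89) - 118 = (1/11)*(-89) - 118 = -89/11 - 118 = -1387/11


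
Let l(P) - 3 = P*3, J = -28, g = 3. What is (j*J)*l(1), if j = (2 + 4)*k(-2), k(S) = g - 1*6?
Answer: 3024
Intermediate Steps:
k(S) = -3 (k(S) = 3 - 1*6 = 3 - 6 = -3)
l(P) = 3 + 3*P (l(P) = 3 + P*3 = 3 + 3*P)
j = -18 (j = (2 + 4)*(-3) = 6*(-3) = -18)
(j*J)*l(1) = (-18*(-28))*(3 + 3*1) = 504*(3 + 3) = 504*6 = 3024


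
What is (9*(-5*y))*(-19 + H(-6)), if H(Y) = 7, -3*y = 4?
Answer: -720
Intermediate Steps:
y = -4/3 (y = -1/3*4 = -4/3 ≈ -1.3333)
(9*(-5*y))*(-19 + H(-6)) = (9*(-5*(-4/3)))*(-19 + 7) = (9*(20/3))*(-12) = 60*(-12) = -720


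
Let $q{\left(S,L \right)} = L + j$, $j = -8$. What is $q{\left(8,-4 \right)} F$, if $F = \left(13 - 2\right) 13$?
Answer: $-1716$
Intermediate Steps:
$q{\left(S,L \right)} = -8 + L$ ($q{\left(S,L \right)} = L - 8 = -8 + L$)
$F = 143$ ($F = 11 \cdot 13 = 143$)
$q{\left(8,-4 \right)} F = \left(-8 - 4\right) 143 = \left(-12\right) 143 = -1716$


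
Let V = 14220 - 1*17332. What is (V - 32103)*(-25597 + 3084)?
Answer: 792795295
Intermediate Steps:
V = -3112 (V = 14220 - 17332 = -3112)
(V - 32103)*(-25597 + 3084) = (-3112 - 32103)*(-25597 + 3084) = -35215*(-22513) = 792795295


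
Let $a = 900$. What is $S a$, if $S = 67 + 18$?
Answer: $76500$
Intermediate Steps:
$S = 85$
$S a = 85 \cdot 900 = 76500$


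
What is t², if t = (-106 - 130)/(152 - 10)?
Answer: 13924/5041 ≈ 2.7621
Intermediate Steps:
t = -118/71 (t = -236/142 = -236*1/142 = -118/71 ≈ -1.6620)
t² = (-118/71)² = 13924/5041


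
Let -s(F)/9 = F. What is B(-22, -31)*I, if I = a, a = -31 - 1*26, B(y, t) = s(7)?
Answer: 3591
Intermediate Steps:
s(F) = -9*F
B(y, t) = -63 (B(y, t) = -9*7 = -63)
a = -57 (a = -31 - 26 = -57)
I = -57
B(-22, -31)*I = -63*(-57) = 3591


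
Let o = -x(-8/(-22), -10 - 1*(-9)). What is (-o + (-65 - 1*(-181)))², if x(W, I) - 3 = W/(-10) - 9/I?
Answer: 49533444/3025 ≈ 16375.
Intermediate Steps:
x(W, I) = 3 - 9/I - W/10 (x(W, I) = 3 + (W/(-10) - 9/I) = 3 + (W*(-⅒) - 9/I) = 3 + (-W/10 - 9/I) = 3 + (-9/I - W/10) = 3 - 9/I - W/10)
o = -658/55 (o = -(3 - 9/(-10 - 1*(-9)) - (-4)/(5*(-22))) = -(3 - 9/(-10 + 9) - (-4)*(-1)/(5*22)) = -(3 - 9/(-1) - ⅒*4/11) = -(3 - 9*(-1) - 2/55) = -(3 + 9 - 2/55) = -1*658/55 = -658/55 ≈ -11.964)
(-o + (-65 - 1*(-181)))² = (-1*(-658/55) + (-65 - 1*(-181)))² = (658/55 + (-65 + 181))² = (658/55 + 116)² = (7038/55)² = 49533444/3025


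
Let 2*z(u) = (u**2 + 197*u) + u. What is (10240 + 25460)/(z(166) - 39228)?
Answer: -1275/322 ≈ -3.9596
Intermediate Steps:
z(u) = u**2/2 + 99*u (z(u) = ((u**2 + 197*u) + u)/2 = (u**2 + 198*u)/2 = u**2/2 + 99*u)
(10240 + 25460)/(z(166) - 39228) = (10240 + 25460)/((1/2)*166*(198 + 166) - 39228) = 35700/((1/2)*166*364 - 39228) = 35700/(30212 - 39228) = 35700/(-9016) = 35700*(-1/9016) = -1275/322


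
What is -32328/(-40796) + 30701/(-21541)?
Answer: -139025137/219696659 ≈ -0.63280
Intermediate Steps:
-32328/(-40796) + 30701/(-21541) = -32328*(-1/40796) + 30701*(-1/21541) = 8082/10199 - 30701/21541 = -139025137/219696659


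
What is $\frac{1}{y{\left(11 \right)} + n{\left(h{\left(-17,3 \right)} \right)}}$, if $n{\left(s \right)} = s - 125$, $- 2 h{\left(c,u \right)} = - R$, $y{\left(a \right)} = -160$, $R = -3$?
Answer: $- \frac{2}{573} \approx -0.0034904$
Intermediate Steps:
$h{\left(c,u \right)} = - \frac{3}{2}$ ($h{\left(c,u \right)} = - \frac{\left(-1\right) \left(-3\right)}{2} = \left(- \frac{1}{2}\right) 3 = - \frac{3}{2}$)
$n{\left(s \right)} = -125 + s$
$\frac{1}{y{\left(11 \right)} + n{\left(h{\left(-17,3 \right)} \right)}} = \frac{1}{-160 - \frac{253}{2}} = \frac{1}{- \frac{573}{2}} = - \frac{2}{573}$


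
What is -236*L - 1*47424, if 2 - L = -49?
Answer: -59460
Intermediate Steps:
L = 51 (L = 2 - 1*(-49) = 2 + 49 = 51)
-236*L - 1*47424 = -236*51 - 1*47424 = -12036 - 47424 = -59460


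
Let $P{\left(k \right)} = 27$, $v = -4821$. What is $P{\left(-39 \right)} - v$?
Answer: $4848$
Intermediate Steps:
$P{\left(-39 \right)} - v = 27 - -4821 = 27 + 4821 = 4848$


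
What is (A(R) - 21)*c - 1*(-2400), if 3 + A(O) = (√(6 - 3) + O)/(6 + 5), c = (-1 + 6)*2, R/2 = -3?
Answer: 23700/11 + 10*√3/11 ≈ 2156.1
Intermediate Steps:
R = -6 (R = 2*(-3) = -6)
c = 10 (c = 5*2 = 10)
A(O) = -3 + O/11 + √3/11 (A(O) = -3 + (√(6 - 3) + O)/(6 + 5) = -3 + (√3 + O)/11 = -3 + (O + √3)*(1/11) = -3 + (O/11 + √3/11) = -3 + O/11 + √3/11)
(A(R) - 21)*c - 1*(-2400) = ((-3 + (1/11)*(-6) + √3/11) - 21)*10 - 1*(-2400) = ((-3 - 6/11 + √3/11) - 21)*10 + 2400 = ((-39/11 + √3/11) - 21)*10 + 2400 = (-270/11 + √3/11)*10 + 2400 = (-2700/11 + 10*√3/11) + 2400 = 23700/11 + 10*√3/11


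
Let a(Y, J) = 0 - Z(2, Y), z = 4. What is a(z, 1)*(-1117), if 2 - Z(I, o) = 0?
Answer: 2234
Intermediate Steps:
Z(I, o) = 2 (Z(I, o) = 2 - 1*0 = 2 + 0 = 2)
a(Y, J) = -2 (a(Y, J) = 0 - 1*2 = 0 - 2 = -2)
a(z, 1)*(-1117) = -2*(-1117) = 2234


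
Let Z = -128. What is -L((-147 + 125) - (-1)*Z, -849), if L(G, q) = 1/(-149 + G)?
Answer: 1/299 ≈ 0.0033445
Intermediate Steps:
-L((-147 + 125) - (-1)*Z, -849) = -1/(-149 + ((-147 + 125) - (-1)*(-128))) = -1/(-149 + (-22 - 1*128)) = -1/(-149 + (-22 - 128)) = -1/(-149 - 150) = -1/(-299) = -1*(-1/299) = 1/299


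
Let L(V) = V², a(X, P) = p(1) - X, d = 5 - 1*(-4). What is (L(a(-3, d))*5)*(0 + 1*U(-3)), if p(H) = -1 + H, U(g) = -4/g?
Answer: 60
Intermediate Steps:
d = 9 (d = 5 + 4 = 9)
a(X, P) = -X (a(X, P) = (-1 + 1) - X = 0 - X = -X)
(L(a(-3, d))*5)*(0 + 1*U(-3)) = ((-1*(-3))²*5)*(0 + 1*(-4/(-3))) = (3²*5)*(0 + 1*(-4*(-⅓))) = (9*5)*(0 + 1*(4/3)) = 45*(0 + 4/3) = 45*(4/3) = 60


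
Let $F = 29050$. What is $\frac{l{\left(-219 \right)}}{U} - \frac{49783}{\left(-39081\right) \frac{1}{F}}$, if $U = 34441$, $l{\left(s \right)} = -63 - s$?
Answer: $\frac{7115492528398}{192284103} \approx 37005.0$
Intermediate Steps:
$\frac{l{\left(-219 \right)}}{U} - \frac{49783}{\left(-39081\right) \frac{1}{F}} = \frac{-63 - -219}{34441} - \frac{49783}{\left(-39081\right) \frac{1}{29050}} = \left(-63 + 219\right) \frac{1}{34441} - \frac{49783}{\left(-39081\right) \frac{1}{29050}} = 156 \cdot \frac{1}{34441} - \frac{49783}{- \frac{5583}{4150}} = \frac{156}{34441} - - \frac{206599450}{5583} = \frac{156}{34441} + \frac{206599450}{5583} = \frac{7115492528398}{192284103}$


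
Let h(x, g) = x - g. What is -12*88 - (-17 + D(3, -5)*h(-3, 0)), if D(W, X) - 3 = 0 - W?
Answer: -1039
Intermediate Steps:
D(W, X) = 3 - W (D(W, X) = 3 + (0 - W) = 3 - W)
-12*88 - (-17 + D(3, -5)*h(-3, 0)) = -12*88 - (-17 + (3 - 1*3)*(-3 - 1*0)) = -1056 - (-17 + (3 - 3)*(-3 + 0)) = -1056 - (-17 + 0*(-3)) = -1056 - (-17 + 0) = -1056 - 1*(-17) = -1056 + 17 = -1039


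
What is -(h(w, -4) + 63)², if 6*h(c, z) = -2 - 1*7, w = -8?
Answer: -15129/4 ≈ -3782.3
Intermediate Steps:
h(c, z) = -3/2 (h(c, z) = (-2 - 1*7)/6 = (-2 - 7)/6 = (⅙)*(-9) = -3/2)
-(h(w, -4) + 63)² = -(-3/2 + 63)² = -(123/2)² = -1*15129/4 = -15129/4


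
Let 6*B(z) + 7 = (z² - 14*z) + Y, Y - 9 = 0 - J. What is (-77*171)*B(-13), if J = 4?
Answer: -1531761/2 ≈ -7.6588e+5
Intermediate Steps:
Y = 5 (Y = 9 + (0 - 1*4) = 9 + (0 - 4) = 9 - 4 = 5)
B(z) = -⅓ - 7*z/3 + z²/6 (B(z) = -7/6 + ((z² - 14*z) + 5)/6 = -7/6 + (5 + z² - 14*z)/6 = -7/6 + (⅚ - 7*z/3 + z²/6) = -⅓ - 7*z/3 + z²/6)
(-77*171)*B(-13) = (-77*171)*(-⅓ - 7/3*(-13) + (⅙)*(-13)²) = -13167*(-⅓ + 91/3 + (⅙)*169) = -13167*(-⅓ + 91/3 + 169/6) = -13167*349/6 = -1531761/2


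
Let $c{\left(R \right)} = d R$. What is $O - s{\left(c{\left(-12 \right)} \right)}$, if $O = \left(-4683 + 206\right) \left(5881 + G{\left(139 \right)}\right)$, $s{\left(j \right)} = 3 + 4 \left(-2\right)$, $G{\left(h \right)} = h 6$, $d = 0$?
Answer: $-30063050$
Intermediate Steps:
$G{\left(h \right)} = 6 h$
$c{\left(R \right)} = 0$ ($c{\left(R \right)} = 0 R = 0$)
$s{\left(j \right)} = -5$ ($s{\left(j \right)} = 3 - 8 = -5$)
$O = -30063055$ ($O = \left(-4683 + 206\right) \left(5881 + 6 \cdot 139\right) = - 4477 \left(5881 + 834\right) = \left(-4477\right) 6715 = -30063055$)
$O - s{\left(c{\left(-12 \right)} \right)} = -30063055 - -5 = -30063055 + 5 = -30063050$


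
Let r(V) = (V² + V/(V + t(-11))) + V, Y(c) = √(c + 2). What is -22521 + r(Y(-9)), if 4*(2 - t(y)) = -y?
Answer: (-90111*√7 - 67556*I)/(3*I + 4*√7) ≈ -22527.0 + 2.3834*I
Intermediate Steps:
t(y) = 2 + y/4 (t(y) = 2 - (-1)*y/4 = 2 + y/4)
Y(c) = √(2 + c)
r(V) = V + V² + V/(-¾ + V) (r(V) = (V² + V/(V + (2 + (¼)*(-11)))) + V = (V² + V/(V + (2 - 11/4))) + V = (V² + V/(V - ¾)) + V = (V² + V/(-¾ + V)) + V = V + V² + V/(-¾ + V))
-22521 + r(Y(-9)) = -22521 + √(2 - 9)*(1 + √(2 - 9) + 4*(√(2 - 9))²)/(-3 + 4*√(2 - 9)) = -22521 + √(-7)*(1 + √(-7) + 4*(√(-7))²)/(-3 + 4*√(-7)) = -22521 + (I*√7)*(1 + I*√7 + 4*(I*√7)²)/(-3 + 4*(I*√7)) = -22521 + (I*√7)*(1 + I*√7 + 4*(-7))/(-3 + 4*I*√7) = -22521 + (I*√7)*(1 + I*√7 - 28)/(-3 + 4*I*√7) = -22521 + (I*√7)*(-27 + I*√7)/(-3 + 4*I*√7) = -22521 + I*√7*(-27 + I*√7)/(-3 + 4*I*√7)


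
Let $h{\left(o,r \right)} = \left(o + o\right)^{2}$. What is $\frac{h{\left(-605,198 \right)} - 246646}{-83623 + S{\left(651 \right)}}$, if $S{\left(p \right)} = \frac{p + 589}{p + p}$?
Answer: $- \frac{25566534}{1756063} \approx -14.559$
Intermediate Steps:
$S{\left(p \right)} = \frac{589 + p}{2 p}$
$h{\left(o,r \right)} = 4 o^{2}$ ($h{\left(o,r \right)} = \left(2 o\right)^{2} = 4 o^{2}$)
$\frac{h{\left(-605,198 \right)} - 246646}{-83623 + S{\left(651 \right)}} = \frac{4 \left(-605\right)^{2} - 246646}{-83623 + \frac{589 + 651}{2 \cdot 651}} = \frac{4 \cdot 366025 - 246646}{-83623 + \frac{1}{2} \cdot \frac{1}{651} \cdot 1240} = \frac{1464100 - 246646}{-83623 + \frac{20}{21}} = \frac{1217454}{- \frac{1756063}{21}} = 1217454 \left(- \frac{21}{1756063}\right) = - \frac{25566534}{1756063}$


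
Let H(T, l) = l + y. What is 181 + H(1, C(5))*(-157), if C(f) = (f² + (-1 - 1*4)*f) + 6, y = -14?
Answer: 1437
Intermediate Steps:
C(f) = 6 + f² - 5*f (C(f) = (f² + (-1 - 4)*f) + 6 = (f² - 5*f) + 6 = 6 + f² - 5*f)
H(T, l) = -14 + l (H(T, l) = l - 14 = -14 + l)
181 + H(1, C(5))*(-157) = 181 + (-14 + (6 + 5² - 5*5))*(-157) = 181 + (-14 + (6 + 25 - 25))*(-157) = 181 + (-14 + 6)*(-157) = 181 - 8*(-157) = 181 + 1256 = 1437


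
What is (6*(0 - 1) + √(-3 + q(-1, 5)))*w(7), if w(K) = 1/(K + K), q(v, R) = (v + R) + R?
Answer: -3/7 + √6/14 ≈ -0.25361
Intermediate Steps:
q(v, R) = v + 2*R (q(v, R) = (R + v) + R = v + 2*R)
w(K) = 1/(2*K)
(6*(0 - 1) + √(-3 + q(-1, 5)))*w(7) = (6*(0 - 1) + √(-3 + (-1 + 2*5)))*((½)/7) = (6*(-1) + √(-3 + (-1 + 10)))*((½)*(⅐)) = (-6 + √(-3 + 9))*(1/14) = (-6 + √6)*(1/14) = -3/7 + √6/14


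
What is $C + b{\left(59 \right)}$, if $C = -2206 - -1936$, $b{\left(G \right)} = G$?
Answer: $-211$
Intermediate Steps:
$C = -270$ ($C = -2206 + 1936 = -270$)
$C + b{\left(59 \right)} = -270 + 59 = -211$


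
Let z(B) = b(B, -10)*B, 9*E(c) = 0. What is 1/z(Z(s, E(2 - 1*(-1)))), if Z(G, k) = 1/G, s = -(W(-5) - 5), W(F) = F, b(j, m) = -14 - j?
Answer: -100/141 ≈ -0.70922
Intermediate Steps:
s = 10 (s = -(-5 - 5) = -1*(-10) = 10)
E(c) = 0 (E(c) = (1/9)*0 = 0)
z(B) = B*(-14 - B) (z(B) = (-14 - B)*B = B*(-14 - B))
1/z(Z(s, E(2 - 1*(-1)))) = 1/(-1*(14 + 1/10)/10) = 1/(-1*1/10*(14 + 1/10)) = 1/(-1*1/10*141/10) = 1/(-141/100) = -100/141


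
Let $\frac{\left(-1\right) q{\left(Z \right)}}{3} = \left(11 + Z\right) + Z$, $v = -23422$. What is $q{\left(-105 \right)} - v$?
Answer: $24019$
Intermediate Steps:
$q{\left(Z \right)} = -33 - 6 Z$ ($q{\left(Z \right)} = - 3 \left(\left(11 + Z\right) + Z\right) = - 3 \left(11 + 2 Z\right) = -33 - 6 Z$)
$q{\left(-105 \right)} - v = \left(-33 - -630\right) - -23422 = \left(-33 + 630\right) + 23422 = 597 + 23422 = 24019$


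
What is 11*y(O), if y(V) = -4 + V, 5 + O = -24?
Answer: -363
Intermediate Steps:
O = -29 (O = -5 - 24 = -29)
11*y(O) = 11*(-4 - 29) = 11*(-33) = -363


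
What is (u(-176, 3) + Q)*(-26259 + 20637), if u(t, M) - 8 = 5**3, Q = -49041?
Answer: 274960776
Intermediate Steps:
u(t, M) = 133 (u(t, M) = 8 + 5**3 = 8 + 125 = 133)
(u(-176, 3) + Q)*(-26259 + 20637) = (133 - 49041)*(-26259 + 20637) = -48908*(-5622) = 274960776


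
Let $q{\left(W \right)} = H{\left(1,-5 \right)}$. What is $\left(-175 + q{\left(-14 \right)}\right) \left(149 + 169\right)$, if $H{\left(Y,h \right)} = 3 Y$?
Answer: $-54696$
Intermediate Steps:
$q{\left(W \right)} = 3$ ($q{\left(W \right)} = 3 \cdot 1 = 3$)
$\left(-175 + q{\left(-14 \right)}\right) \left(149 + 169\right) = \left(-175 + 3\right) \left(149 + 169\right) = \left(-172\right) 318 = -54696$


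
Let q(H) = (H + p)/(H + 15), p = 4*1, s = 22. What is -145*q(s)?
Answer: -3770/37 ≈ -101.89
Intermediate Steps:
p = 4
q(H) = (4 + H)/(15 + H) (q(H) = (H + 4)/(H + 15) = (4 + H)/(15 + H))
-145*q(s) = -145*(4 + 22)/(15 + 22) = -145*26/37 = -3770/37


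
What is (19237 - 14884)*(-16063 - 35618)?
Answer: -224967393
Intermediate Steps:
(19237 - 14884)*(-16063 - 35618) = 4353*(-51681) = -224967393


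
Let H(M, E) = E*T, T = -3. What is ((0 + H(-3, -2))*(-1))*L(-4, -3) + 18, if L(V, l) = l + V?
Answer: 60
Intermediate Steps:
H(M, E) = -3*E (H(M, E) = E*(-3) = -3*E)
L(V, l) = V + l
((0 + H(-3, -2))*(-1))*L(-4, -3) + 18 = ((0 - 3*(-2))*(-1))*(-4 - 3) + 18 = ((0 + 6)*(-1))*(-7) + 18 = (6*(-1))*(-7) + 18 = -6*(-7) + 18 = 42 + 18 = 60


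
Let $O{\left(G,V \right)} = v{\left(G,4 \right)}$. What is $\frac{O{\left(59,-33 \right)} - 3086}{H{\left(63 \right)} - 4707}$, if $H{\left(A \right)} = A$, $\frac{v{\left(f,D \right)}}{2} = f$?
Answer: $\frac{742}{1161} \approx 0.6391$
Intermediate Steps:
$v{\left(f,D \right)} = 2 f$
$O{\left(G,V \right)} = 2 G$
$\frac{O{\left(59,-33 \right)} - 3086}{H{\left(63 \right)} - 4707} = \frac{2 \cdot 59 - 3086}{63 - 4707} = \frac{118 - 3086}{-4644} = \left(-2968\right) \left(- \frac{1}{4644}\right) = \frac{742}{1161}$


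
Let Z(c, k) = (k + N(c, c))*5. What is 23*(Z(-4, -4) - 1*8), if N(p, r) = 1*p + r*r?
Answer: 736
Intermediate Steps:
N(p, r) = p + r²
Z(c, k) = 5*c + 5*k + 5*c² (Z(c, k) = (k + (c + c²))*5 = (c + k + c²)*5 = 5*c + 5*k + 5*c²)
23*(Z(-4, -4) - 1*8) = 23*((5*(-4) + 5*(-4) + 5*(-4)²) - 1*8) = 23*((-20 - 20 + 5*16) - 8) = 23*((-20 - 20 + 80) - 8) = 23*(40 - 8) = 23*32 = 736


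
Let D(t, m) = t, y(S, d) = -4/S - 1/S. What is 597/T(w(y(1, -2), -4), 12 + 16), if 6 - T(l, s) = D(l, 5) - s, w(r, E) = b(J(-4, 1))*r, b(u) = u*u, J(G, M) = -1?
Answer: 199/13 ≈ 15.308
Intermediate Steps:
b(u) = u²
y(S, d) = -5/S
w(r, E) = r (w(r, E) = (-1)²*r = 1*r = r)
T(l, s) = 6 + s - l (T(l, s) = 6 - (l - s) = 6 + (s - l) = 6 + s - l)
597/T(w(y(1, -2), -4), 12 + 16) = 597/(6 + (12 + 16) - (-5)/1) = 597/(6 + 28 - (-5)) = 597/(6 + 28 - 1*(-5)) = 597/(6 + 28 + 5) = 597/39 = 597*(1/39) = 199/13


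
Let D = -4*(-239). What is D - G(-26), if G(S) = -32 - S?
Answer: 962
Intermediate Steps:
D = 956
D - G(-26) = 956 - (-32 - 1*(-26)) = 956 - (-32 + 26) = 956 - 1*(-6) = 956 + 6 = 962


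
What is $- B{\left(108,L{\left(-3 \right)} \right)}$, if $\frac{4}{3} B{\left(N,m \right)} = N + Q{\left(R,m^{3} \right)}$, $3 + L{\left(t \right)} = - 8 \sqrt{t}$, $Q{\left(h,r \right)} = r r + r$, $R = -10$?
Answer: $\frac{3497985}{2} - 3368970 i \sqrt{3} \approx 1.749 \cdot 10^{6} - 5.8352 \cdot 10^{6} i$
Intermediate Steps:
$Q{\left(h,r \right)} = r + r^{2}$ ($Q{\left(h,r \right)} = r^{2} + r = r + r^{2}$)
$L{\left(t \right)} = -3 - 8 \sqrt{t}$
$B{\left(N,m \right)} = \frac{3 N}{4} + \frac{3 m^{3} \left(1 + m^{3}\right)}{4}$ ($B{\left(N,m \right)} = \frac{3 \left(N + m^{3} \left(1 + m^{3}\right)\right)}{4} = \frac{3 N}{4} + \frac{3 m^{3} \left(1 + m^{3}\right)}{4}$)
$- B{\left(108,L{\left(-3 \right)} \right)} = - (\frac{3}{4} \cdot 108 + \frac{3 \left(-3 - 8 \sqrt{-3}\right)^{3} \left(1 + \left(-3 - 8 \sqrt{-3}\right)^{3}\right)}{4}) = - (81 + \frac{3 \left(-3 - 8 i \sqrt{3}\right)^{3} \left(1 + \left(-3 - 8 i \sqrt{3}\right)^{3}\right)}{4}) = -81 - \frac{3 \left(-3 - 8 i \sqrt{3}\right)^{3} \left(1 + \left(-3 - 8 i \sqrt{3}\right)^{3}\right)}{4}$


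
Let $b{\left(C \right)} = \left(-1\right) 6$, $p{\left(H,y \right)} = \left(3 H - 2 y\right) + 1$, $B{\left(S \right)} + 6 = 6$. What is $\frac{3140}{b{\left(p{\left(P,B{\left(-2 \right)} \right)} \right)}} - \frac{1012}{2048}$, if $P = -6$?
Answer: $- \frac{804599}{1536} \approx -523.83$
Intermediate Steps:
$B{\left(S \right)} = 0$ ($B{\left(S \right)} = -6 + 6 = 0$)
$p{\left(H,y \right)} = 1 - 2 y + 3 H$ ($p{\left(H,y \right)} = \left(- 2 y + 3 H\right) + 1 = 1 - 2 y + 3 H$)
$b{\left(C \right)} = -6$
$\frac{3140}{b{\left(p{\left(P,B{\left(-2 \right)} \right)} \right)}} - \frac{1012}{2048} = \frac{3140}{-6} - \frac{1012}{2048} = 3140 \left(- \frac{1}{6}\right) - \frac{253}{512} = - \frac{1570}{3} - \frac{253}{512} = - \frac{804599}{1536}$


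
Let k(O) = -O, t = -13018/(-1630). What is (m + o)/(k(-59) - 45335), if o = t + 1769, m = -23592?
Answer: 1481603/3074995 ≈ 0.48182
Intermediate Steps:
t = 6509/815 (t = -13018*(-1/1630) = 6509/815 ≈ 7.9865)
o = 1448244/815 (o = 6509/815 + 1769 = 1448244/815 ≈ 1777.0)
(m + o)/(k(-59) - 45335) = (-23592 + 1448244/815)/(-1*(-59) - 45335) = -17779236/(815*(59 - 45335)) = -17779236/815/(-45276) = -17779236/815*(-1/45276) = 1481603/3074995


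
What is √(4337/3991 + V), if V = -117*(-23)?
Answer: √42879774938/3991 ≈ 51.885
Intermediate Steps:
V = 2691
√(4337/3991 + V) = √(4337/3991 + 2691) = √(10744118/3991) = √42879774938/3991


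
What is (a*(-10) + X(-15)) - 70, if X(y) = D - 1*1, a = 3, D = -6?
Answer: -107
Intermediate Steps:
X(y) = -7 (X(y) = -6 - 1*1 = -6 - 1 = -7)
(a*(-10) + X(-15)) - 70 = (3*(-10) - 7) - 70 = (-30 - 7) - 70 = -37 - 70 = -107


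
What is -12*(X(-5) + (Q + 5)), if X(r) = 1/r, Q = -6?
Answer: 72/5 ≈ 14.400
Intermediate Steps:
-12*(X(-5) + (Q + 5)) = -12*(1/(-5) + (-6 + 5)) = -12*(-⅕ - 1) = -12*(-6/5) = 72/5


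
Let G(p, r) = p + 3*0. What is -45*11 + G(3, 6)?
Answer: -492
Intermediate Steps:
G(p, r) = p (G(p, r) = p + 0 = p)
-45*11 + G(3, 6) = -45*11 + 3 = -495 + 3 = -492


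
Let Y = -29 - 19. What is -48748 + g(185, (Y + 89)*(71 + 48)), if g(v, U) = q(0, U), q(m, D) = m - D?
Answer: -53627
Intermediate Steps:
Y = -48
g(v, U) = -U (g(v, U) = 0 - U = -U)
-48748 + g(185, (Y + 89)*(71 + 48)) = -48748 - (-48 + 89)*(71 + 48) = -48748 - 41*119 = -48748 - 1*4879 = -48748 - 4879 = -53627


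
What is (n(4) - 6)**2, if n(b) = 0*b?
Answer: 36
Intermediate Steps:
n(b) = 0
(n(4) - 6)**2 = (0 - 6)**2 = (-6)**2 = 36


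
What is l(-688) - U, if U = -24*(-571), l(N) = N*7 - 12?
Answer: -18532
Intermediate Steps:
l(N) = -12 + 7*N (l(N) = 7*N - 12 = -12 + 7*N)
U = 13704
l(-688) - U = (-12 + 7*(-688)) - 1*13704 = (-12 - 4816) - 13704 = -4828 - 13704 = -18532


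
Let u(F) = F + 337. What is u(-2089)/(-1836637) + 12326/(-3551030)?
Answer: -8208491551/3260976543055 ≈ -0.0025172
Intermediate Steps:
u(F) = 337 + F
u(-2089)/(-1836637) + 12326/(-3551030) = (337 - 2089)/(-1836637) + 12326/(-3551030) = -1752*(-1/1836637) + 12326*(-1/3551030) = 1752/1836637 - 6163/1775515 = -8208491551/3260976543055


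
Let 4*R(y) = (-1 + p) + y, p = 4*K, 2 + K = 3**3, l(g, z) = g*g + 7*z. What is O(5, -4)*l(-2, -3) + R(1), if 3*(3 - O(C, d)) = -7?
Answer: -197/3 ≈ -65.667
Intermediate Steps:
O(C, d) = 16/3 (O(C, d) = 3 - 1/3*(-7) = 3 + 7/3 = 16/3)
l(g, z) = g**2 + 7*z
K = 25 (K = -2 + 3**3 = -2 + 27 = 25)
p = 100 (p = 4*25 = 100)
R(y) = 99/4 + y/4 (R(y) = ((-1 + 100) + y)/4 = (99 + y)/4 = 99/4 + y/4)
O(5, -4)*l(-2, -3) + R(1) = 16*((-2)**2 + 7*(-3))/3 + (99/4 + (1/4)*1) = 16*(4 - 21)/3 + (99/4 + 1/4) = (16/3)*(-17) + 25 = -272/3 + 25 = -197/3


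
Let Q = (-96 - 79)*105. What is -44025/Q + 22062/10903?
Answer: 11805251/2671235 ≈ 4.4194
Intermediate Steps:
Q = -18375 (Q = -175*105 = -18375)
-44025/Q + 22062/10903 = -44025/(-18375) + 22062/10903 = -44025*(-1/18375) + 22062*(1/10903) = 587/245 + 22062/10903 = 11805251/2671235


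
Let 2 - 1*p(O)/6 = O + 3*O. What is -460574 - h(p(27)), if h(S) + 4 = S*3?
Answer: -458662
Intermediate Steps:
p(O) = 12 - 24*O (p(O) = 12 - 6*(O + 3*O) = 12 - 24*O)
h(S) = -4 + 3*S (h(S) = -4 + S*3 = -4 + 3*S)
-460574 - h(p(27)) = -460574 - (-4 + 3*(12 - 24*27)) = -460574 - (-4 + 3*(12 - 648)) = -460574 - (-4 + 3*(-636)) = -460574 - (-4 - 1908) = -460574 - 1*(-1912) = -460574 + 1912 = -458662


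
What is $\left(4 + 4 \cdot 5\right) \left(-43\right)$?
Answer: $-1032$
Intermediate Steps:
$\left(4 + 4 \cdot 5\right) \left(-43\right) = \left(4 + 20\right) \left(-43\right) = 24 \left(-43\right) = -1032$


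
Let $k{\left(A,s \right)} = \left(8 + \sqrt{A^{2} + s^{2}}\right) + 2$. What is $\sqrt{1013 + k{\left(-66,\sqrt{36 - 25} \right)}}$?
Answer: $\sqrt{1023 + \sqrt{4367}} \approx 33.001$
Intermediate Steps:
$k{\left(A,s \right)} = 10 + \sqrt{A^{2} + s^{2}}$
$\sqrt{1013 + k{\left(-66,\sqrt{36 - 25} \right)}} = \sqrt{1013 + \left(10 + \sqrt{\left(-66\right)^{2} + \left(\sqrt{36 - 25}\right)^{2}}\right)} = \sqrt{1013 + \left(10 + \sqrt{4356 + \left(\sqrt{11}\right)^{2}}\right)} = \sqrt{1013 + \left(10 + \sqrt{4356 + 11}\right)} = \sqrt{1013 + \left(10 + \sqrt{4367}\right)} = \sqrt{1023 + \sqrt{4367}}$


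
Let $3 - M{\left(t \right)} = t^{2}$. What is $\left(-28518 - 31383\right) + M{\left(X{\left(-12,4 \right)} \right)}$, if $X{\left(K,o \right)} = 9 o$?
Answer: $-61194$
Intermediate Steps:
$M{\left(t \right)} = 3 - t^{2}$
$\left(-28518 - 31383\right) + M{\left(X{\left(-12,4 \right)} \right)} = \left(-28518 - 31383\right) + \left(3 - \left(9 \cdot 4\right)^{2}\right) = -59901 + \left(3 - 36^{2}\right) = -59901 + \left(3 - 1296\right) = -59901 - 1293 = -61194$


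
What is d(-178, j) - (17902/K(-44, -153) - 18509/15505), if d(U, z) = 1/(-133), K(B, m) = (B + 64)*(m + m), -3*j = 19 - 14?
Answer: 741251041/180292140 ≈ 4.1114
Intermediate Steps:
j = -5/3 (j = -(19 - 14)/3 = -1/3*5 = -5/3 ≈ -1.6667)
K(B, m) = 2*m*(64 + B) (K(B, m) = (64 + B)*(2*m) = 2*m*(64 + B))
d(U, z) = -1/133
d(-178, j) - (17902/K(-44, -153) - 18509/15505) = -1/133 - (17902/((2*(-153)*(64 - 44))) - 18509/15505) = -1/133 - (17902/((2*(-153)*20)) - 18509*1/15505) = -1/133 - (17902/(-6120) - 18509/15505) = -1/133 - (17902*(-1/6120) - 18509/15505) = -1/133 - (-8951/3060 - 18509/15505) = -1/133 - 1*(-39084559/9489060) = -1/133 + 39084559/9489060 = 741251041/180292140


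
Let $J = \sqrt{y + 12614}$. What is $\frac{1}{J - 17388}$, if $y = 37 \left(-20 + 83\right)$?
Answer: $- \frac{2484}{43189657} - \frac{\sqrt{305}}{43189657} \approx -5.7918 \cdot 10^{-5}$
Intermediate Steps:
$y = 2331$ ($y = 37 \cdot 63 = 2331$)
$J = 7 \sqrt{305}$ ($J = \sqrt{2331 + 12614} = \sqrt{14945} = 7 \sqrt{305} \approx 122.25$)
$\frac{1}{J - 17388} = \frac{1}{7 \sqrt{305} - 17388} = \frac{1}{-17388 + 7 \sqrt{305}}$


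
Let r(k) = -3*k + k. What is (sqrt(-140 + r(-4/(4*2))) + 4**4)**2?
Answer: (256 + I*sqrt(139))**2 ≈ 65397.0 + 6036.4*I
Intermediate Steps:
r(k) = -2*k
(sqrt(-140 + r(-4/(4*2))) + 4**4)**2 = (sqrt(-140 - (-8)/(4*2)) + 4**4)**2 = (sqrt(-140 - (-8)/8) + 256)**2 = (sqrt(-140 - 2*(-1/2)) + 256)**2 = (sqrt(-140 + 1) + 256)**2 = (sqrt(-139) + 256)**2 = (I*sqrt(139) + 256)**2 = (256 + I*sqrt(139))**2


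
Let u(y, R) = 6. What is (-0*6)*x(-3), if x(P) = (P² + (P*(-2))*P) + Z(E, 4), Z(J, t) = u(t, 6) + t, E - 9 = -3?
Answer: 0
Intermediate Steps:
E = 6 (E = 9 - 3 = 6)
Z(J, t) = 6 + t
x(P) = 10 - P² (x(P) = (P² + (P*(-2))*P) + (6 + 4) = (P² + (-2*P)*P) + 10 = (P² - 2*P²) + 10 = -P² + 10 = 10 - P²)
(-0*6)*x(-3) = (-0*6)*(10 - 1*(-3)²) = (-10*0)*(10 - 1*9) = 0*(10 - 9) = 0*1 = 0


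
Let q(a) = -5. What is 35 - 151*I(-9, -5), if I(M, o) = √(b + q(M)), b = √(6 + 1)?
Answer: 35 - 151*√(-5 + √7) ≈ 35.0 - 231.69*I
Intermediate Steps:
b = √7 ≈ 2.6458
I(M, o) = √(-5 + √7) (I(M, o) = √(√7 - 5) = √(-5 + √7))
35 - 151*I(-9, -5) = 35 - 151*√(-5 + √7)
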